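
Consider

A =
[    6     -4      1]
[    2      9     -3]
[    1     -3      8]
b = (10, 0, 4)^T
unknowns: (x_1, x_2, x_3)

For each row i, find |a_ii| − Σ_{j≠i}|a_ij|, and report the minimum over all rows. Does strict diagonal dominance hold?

1

row 1: |6| − (4+1) = 1
row 2: |9| − (2+3) = 4
row 3: |8| − (1+3) = 4
minimum over rows = 1 → strictly diagonally dominant (convergence guaranteed)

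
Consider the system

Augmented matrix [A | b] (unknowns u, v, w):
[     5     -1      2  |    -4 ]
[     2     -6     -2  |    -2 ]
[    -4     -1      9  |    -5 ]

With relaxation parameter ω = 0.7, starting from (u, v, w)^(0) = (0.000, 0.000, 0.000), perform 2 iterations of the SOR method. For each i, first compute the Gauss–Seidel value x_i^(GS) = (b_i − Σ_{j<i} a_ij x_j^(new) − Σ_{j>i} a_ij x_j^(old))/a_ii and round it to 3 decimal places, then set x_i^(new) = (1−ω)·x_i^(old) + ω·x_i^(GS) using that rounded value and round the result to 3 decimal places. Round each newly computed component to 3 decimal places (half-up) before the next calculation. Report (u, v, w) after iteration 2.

(-0.558, 0.263, -0.708)

Iteration 1:
  u: GS value = (-4 - (-1)·0.000 - (2)·0.000) / (5) = -0.800;  u ← (1−ω)·0.000 + ω·-0.800 = -0.560
  v: GS value = (-2 - (2)·-0.560 - (-2)·0.000) / (-6) = 0.147;  v ← (1−ω)·0.000 + ω·0.147 = 0.103
  w: GS value = (-5 - (-4)·-0.560 - (-1)·0.103) / (9) = -0.793;  w ← (1−ω)·0.000 + ω·-0.793 = -0.555
Iteration 2:
  u: GS value = (-4 - (-1)·0.103 - (2)·-0.555) / (5) = -0.557;  u ← (1−ω)·-0.560 + ω·-0.557 = -0.558
  v: GS value = (-2 - (2)·-0.558 - (-2)·-0.555) / (-6) = 0.332;  v ← (1−ω)·0.103 + ω·0.332 = 0.263
  w: GS value = (-5 - (-4)·-0.558 - (-1)·0.263) / (9) = -0.774;  w ← (1−ω)·-0.555 + ω·-0.774 = -0.708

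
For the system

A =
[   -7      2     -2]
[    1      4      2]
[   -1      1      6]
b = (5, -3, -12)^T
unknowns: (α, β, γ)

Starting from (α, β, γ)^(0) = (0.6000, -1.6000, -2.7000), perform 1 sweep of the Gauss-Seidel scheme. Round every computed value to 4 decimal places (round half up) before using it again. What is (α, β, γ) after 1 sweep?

(-0.4000, 0.7000, -2.1833)

Iteration 1:
  α = (5 - (2)·-1.6000 - (-2)·-2.7000) / (-7) = -0.4000
  β = (-3 - (1)·-0.4000 - (2)·-2.7000) / (4) = 0.7000
  γ = (-12 - (-1)·-0.4000 - (1)·0.7000) / (6) = -2.1833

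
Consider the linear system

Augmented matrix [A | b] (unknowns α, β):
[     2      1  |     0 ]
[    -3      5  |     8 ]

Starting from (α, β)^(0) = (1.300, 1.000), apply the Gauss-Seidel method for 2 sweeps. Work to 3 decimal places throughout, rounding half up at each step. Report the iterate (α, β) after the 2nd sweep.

Iteration 1:
  α = (0 - (1)·1.000) / (2) = -0.500
  β = (8 - (-3)·-0.500) / (5) = 1.300
Iteration 2:
  α = (0 - (1)·1.300) / (2) = -0.650
  β = (8 - (-3)·-0.650) / (5) = 1.210

(-0.650, 1.210)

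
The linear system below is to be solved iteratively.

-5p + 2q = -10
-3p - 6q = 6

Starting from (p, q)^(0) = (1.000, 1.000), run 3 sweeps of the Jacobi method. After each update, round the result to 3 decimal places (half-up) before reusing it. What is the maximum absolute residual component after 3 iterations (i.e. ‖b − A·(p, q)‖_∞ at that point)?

1.000

Iteration 1:
  p = (-10 - (2)·1.000) / (-5) = 2.400
  q = (6 - (-3)·1.000) / (-6) = -1.500
Iteration 2:
  p = (-10 - (2)·-1.500) / (-5) = 1.400
  q = (6 - (-3)·2.400) / (-6) = -2.200
Iteration 3:
  p = (-10 - (2)·-2.200) / (-5) = 1.120
  q = (6 - (-3)·1.400) / (-6) = -1.700
Residual b − A·x = (-1.000, -0.840); ∞-norm = 1.000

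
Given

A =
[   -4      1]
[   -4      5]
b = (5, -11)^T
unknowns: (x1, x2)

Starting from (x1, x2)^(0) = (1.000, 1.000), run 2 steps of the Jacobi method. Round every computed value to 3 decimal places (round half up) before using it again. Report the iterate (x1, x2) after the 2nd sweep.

(-1.600, -3.000)

Iteration 1:
  x1 = (5 - (1)·1.000) / (-4) = -1.000
  x2 = (-11 - (-4)·1.000) / (5) = -1.400
Iteration 2:
  x1 = (5 - (1)·-1.400) / (-4) = -1.600
  x2 = (-11 - (-4)·-1.000) / (5) = -3.000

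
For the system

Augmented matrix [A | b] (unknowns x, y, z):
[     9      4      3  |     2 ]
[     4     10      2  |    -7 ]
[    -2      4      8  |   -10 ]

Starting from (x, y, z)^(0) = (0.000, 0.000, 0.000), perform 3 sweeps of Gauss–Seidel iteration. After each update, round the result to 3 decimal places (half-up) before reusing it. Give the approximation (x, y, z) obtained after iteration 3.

(0.812, -0.904, -0.595)

Iteration 1:
  x = (2 - (4)·0.000 - (3)·0.000) / (9) = 0.222
  y = (-7 - (4)·0.222 - (2)·0.000) / (10) = -0.789
  z = (-10 - (-2)·0.222 - (4)·-0.789) / (8) = -0.800
Iteration 2:
  x = (2 - (4)·-0.789 - (3)·-0.800) / (9) = 0.840
  y = (-7 - (4)·0.840 - (2)·-0.800) / (10) = -0.876
  z = (-10 - (-2)·0.840 - (4)·-0.876) / (8) = -0.602
Iteration 3:
  x = (2 - (4)·-0.876 - (3)·-0.602) / (9) = 0.812
  y = (-7 - (4)·0.812 - (2)·-0.602) / (10) = -0.904
  z = (-10 - (-2)·0.812 - (4)·-0.904) / (8) = -0.595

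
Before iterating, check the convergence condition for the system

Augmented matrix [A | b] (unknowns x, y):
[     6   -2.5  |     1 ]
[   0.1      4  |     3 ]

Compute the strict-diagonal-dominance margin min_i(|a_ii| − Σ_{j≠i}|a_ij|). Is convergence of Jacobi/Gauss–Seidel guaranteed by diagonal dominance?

3.5

row 1: |6| − (2.5) = 3.5
row 2: |4| − (0.1) = 3.9
minimum over rows = 3.5 → strictly diagonally dominant (convergence guaranteed)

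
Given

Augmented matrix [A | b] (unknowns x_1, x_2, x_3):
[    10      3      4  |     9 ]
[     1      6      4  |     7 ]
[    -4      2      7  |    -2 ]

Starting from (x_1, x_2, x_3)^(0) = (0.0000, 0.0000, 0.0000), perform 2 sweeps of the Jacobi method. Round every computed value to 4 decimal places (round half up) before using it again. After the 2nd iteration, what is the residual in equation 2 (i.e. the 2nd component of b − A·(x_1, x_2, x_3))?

Iteration 1:
  x_1 = (9 - (3)·0.0000 - (4)·0.0000) / (10) = 0.9000
  x_2 = (7 - (1)·0.0000 - (4)·0.0000) / (6) = 1.1667
  x_3 = (-2 - (-4)·0.0000 - (2)·0.0000) / (7) = -0.2857
Iteration 2:
  x_1 = (9 - (3)·1.1667 - (4)·-0.2857) / (10) = 0.6643
  x_2 = (7 - (1)·0.9000 - (4)·-0.2857) / (6) = 1.2071
  x_3 = (-2 - (-4)·0.9000 - (2)·1.1667) / (7) = -0.1048
Residual b − A·x = (-0.8451, -0.4877, -1.0234)

-0.4877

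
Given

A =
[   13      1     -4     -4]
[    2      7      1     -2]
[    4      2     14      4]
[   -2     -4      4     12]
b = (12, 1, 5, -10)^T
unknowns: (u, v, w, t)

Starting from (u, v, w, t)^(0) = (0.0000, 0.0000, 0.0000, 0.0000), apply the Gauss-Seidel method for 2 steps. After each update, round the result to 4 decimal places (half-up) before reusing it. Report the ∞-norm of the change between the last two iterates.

Iteration 1:
  u = (12 - (1)·0.0000 - (-4)·0.0000 - (-4)·0.0000) / (13) = 0.9231
  v = (1 - (2)·0.9231 - (1)·0.0000 - (-2)·0.0000) / (7) = -0.1209
  w = (5 - (4)·0.9231 - (2)·-0.1209 - (4)·0.0000) / (14) = 0.1107
  t = (-10 - (-2)·0.9231 - (-4)·-0.1209 - (4)·0.1107) / (12) = -0.7567
Iteration 2:
  u = (12 - (1)·-0.1209 - (-4)·0.1107 - (-4)·-0.7567) / (13) = 0.7336
  v = (1 - (2)·0.7336 - (1)·0.1107 - (-2)·-0.7567) / (7) = -0.2988
  w = (5 - (4)·0.7336 - (2)·-0.2988 - (4)·-0.7567) / (14) = 0.4064
  t = (-10 - (-2)·0.7336 - (-4)·-0.2988 - (4)·0.4064) / (12) = -0.9461
Change: (-0.1895, -0.1779, 0.2957, -0.1894) → max |·| = 0.2957

0.2957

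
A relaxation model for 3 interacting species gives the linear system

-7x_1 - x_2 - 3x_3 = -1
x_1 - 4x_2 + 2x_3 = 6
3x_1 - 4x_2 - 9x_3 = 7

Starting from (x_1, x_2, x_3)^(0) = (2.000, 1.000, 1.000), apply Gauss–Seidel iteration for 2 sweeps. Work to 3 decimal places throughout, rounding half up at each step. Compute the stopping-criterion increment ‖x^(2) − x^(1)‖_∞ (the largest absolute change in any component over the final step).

0.914

Iteration 1:
  x_1 = (-1 - (-1)·1.000 - (-3)·1.000) / (-7) = -0.429
  x_2 = (6 - (1)·-0.429 - (2)·1.000) / (-4) = -1.107
  x_3 = (7 - (3)·-0.429 - (-4)·-1.107) / (-9) = -0.429
Iteration 2:
  x_1 = (-1 - (-1)·-1.107 - (-3)·-0.429) / (-7) = 0.485
  x_2 = (6 - (1)·0.485 - (2)·-0.429) / (-4) = -1.593
  x_3 = (7 - (3)·0.485 - (-4)·-1.593) / (-9) = 0.092
Change: (0.914, -0.486, 0.521) → max |·| = 0.914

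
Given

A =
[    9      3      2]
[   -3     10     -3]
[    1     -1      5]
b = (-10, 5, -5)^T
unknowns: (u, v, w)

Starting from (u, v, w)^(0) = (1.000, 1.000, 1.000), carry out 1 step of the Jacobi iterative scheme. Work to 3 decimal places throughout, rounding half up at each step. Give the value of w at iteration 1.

Iteration 1:
  u = (-10 - (3)·1.000 - (2)·1.000) / (9) = -1.667
  v = (5 - (-3)·1.000 - (-3)·1.000) / (10) = 1.100
  w = (-5 - (1)·1.000 - (-1)·1.000) / (5) = -1.000

-1.000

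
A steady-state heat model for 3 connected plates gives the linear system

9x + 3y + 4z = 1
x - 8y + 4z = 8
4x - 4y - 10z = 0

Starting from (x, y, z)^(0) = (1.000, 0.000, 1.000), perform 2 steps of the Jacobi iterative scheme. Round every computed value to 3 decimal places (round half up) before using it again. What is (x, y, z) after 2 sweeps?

(0.058, -0.842, 0.017)

Iteration 1:
  x = (1 - (3)·0.000 - (4)·1.000) / (9) = -0.333
  y = (8 - (1)·1.000 - (4)·1.000) / (-8) = -0.375
  z = (0 - (4)·1.000 - (-4)·0.000) / (-10) = 0.400
Iteration 2:
  x = (1 - (3)·-0.375 - (4)·0.400) / (9) = 0.058
  y = (8 - (1)·-0.333 - (4)·0.400) / (-8) = -0.842
  z = (0 - (4)·-0.333 - (-4)·-0.375) / (-10) = 0.017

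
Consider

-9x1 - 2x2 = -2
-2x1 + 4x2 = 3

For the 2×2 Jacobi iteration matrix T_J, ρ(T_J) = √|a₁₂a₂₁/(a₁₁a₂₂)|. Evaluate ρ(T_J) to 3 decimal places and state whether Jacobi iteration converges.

a₁₂a₂₁/(a₁₁a₂₂) = (-2)·(-2) / ((-9)·(4)) = -0.111111
ρ = √|-0.111111| = √0.111111 = 0.333
ρ < 1, so Jacobi converges

0.333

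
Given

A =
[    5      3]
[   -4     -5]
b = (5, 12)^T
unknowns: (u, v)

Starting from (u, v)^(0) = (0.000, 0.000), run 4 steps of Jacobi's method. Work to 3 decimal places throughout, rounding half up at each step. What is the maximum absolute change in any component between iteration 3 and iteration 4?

0.691

Iteration 1:
  u = (5 - (3)·0.000) / (5) = 1.000
  v = (12 - (-4)·0.000) / (-5) = -2.400
Iteration 2:
  u = (5 - (3)·-2.400) / (5) = 2.440
  v = (12 - (-4)·1.000) / (-5) = -3.200
Iteration 3:
  u = (5 - (3)·-3.200) / (5) = 2.920
  v = (12 - (-4)·2.440) / (-5) = -4.352
Iteration 4:
  u = (5 - (3)·-4.352) / (5) = 3.611
  v = (12 - (-4)·2.920) / (-5) = -4.736
Change: (0.691, -0.384) → max |·| = 0.691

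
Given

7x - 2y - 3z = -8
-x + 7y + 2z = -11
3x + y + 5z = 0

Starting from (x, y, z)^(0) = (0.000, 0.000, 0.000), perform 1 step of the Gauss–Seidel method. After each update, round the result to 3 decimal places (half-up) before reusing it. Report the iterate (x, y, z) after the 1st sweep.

Iteration 1:
  x = (-8 - (-2)·0.000 - (-3)·0.000) / (7) = -1.143
  y = (-11 - (-1)·-1.143 - (2)·0.000) / (7) = -1.735
  z = (0 - (3)·-1.143 - (1)·-1.735) / (5) = 1.033

(-1.143, -1.735, 1.033)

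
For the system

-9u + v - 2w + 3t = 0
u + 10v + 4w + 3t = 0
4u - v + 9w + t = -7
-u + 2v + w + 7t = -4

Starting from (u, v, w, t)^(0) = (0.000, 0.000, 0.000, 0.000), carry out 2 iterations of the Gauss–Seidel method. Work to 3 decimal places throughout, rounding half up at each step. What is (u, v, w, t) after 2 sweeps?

(0.020, 0.447, -0.686, -0.598)

Iteration 1:
  u = (0 - (1)·0.000 - (-2)·0.000 - (3)·0.000) / (-9) = 0.000
  v = (0 - (1)·0.000 - (4)·0.000 - (3)·0.000) / (10) = 0.000
  w = (-7 - (4)·0.000 - (-1)·0.000 - (1)·0.000) / (9) = -0.778
  t = (-4 - (-1)·0.000 - (2)·0.000 - (1)·-0.778) / (7) = -0.460
Iteration 2:
  u = (0 - (1)·0.000 - (-2)·-0.778 - (3)·-0.460) / (-9) = 0.020
  v = (0 - (1)·0.020 - (4)·-0.778 - (3)·-0.460) / (10) = 0.447
  w = (-7 - (4)·0.020 - (-1)·0.447 - (1)·-0.460) / (9) = -0.686
  t = (-4 - (-1)·0.020 - (2)·0.447 - (1)·-0.686) / (7) = -0.598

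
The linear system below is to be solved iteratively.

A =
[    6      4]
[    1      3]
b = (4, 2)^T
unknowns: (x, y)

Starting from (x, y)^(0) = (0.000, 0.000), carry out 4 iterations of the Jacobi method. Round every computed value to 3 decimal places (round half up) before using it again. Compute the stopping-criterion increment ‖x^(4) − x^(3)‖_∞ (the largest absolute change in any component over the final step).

0.100

Iteration 1:
  x = (4 - (4)·0.000) / (6) = 0.667
  y = (2 - (1)·0.000) / (3) = 0.667
Iteration 2:
  x = (4 - (4)·0.667) / (6) = 0.222
  y = (2 - (1)·0.667) / (3) = 0.444
Iteration 3:
  x = (4 - (4)·0.444) / (6) = 0.371
  y = (2 - (1)·0.222) / (3) = 0.593
Iteration 4:
  x = (4 - (4)·0.593) / (6) = 0.271
  y = (2 - (1)·0.371) / (3) = 0.543
Change: (-0.100, -0.050) → max |·| = 0.100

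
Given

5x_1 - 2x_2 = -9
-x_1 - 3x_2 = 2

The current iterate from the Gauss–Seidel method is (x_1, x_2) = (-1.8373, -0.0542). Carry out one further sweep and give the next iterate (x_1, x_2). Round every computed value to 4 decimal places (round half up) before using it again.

One sweep:
  x_1 = (-9 - (-2)·-0.0542) / (5) = -1.8217
  x_2 = (2 - (-1)·-1.8217) / (-3) = -0.0594

(-1.8217, -0.0594)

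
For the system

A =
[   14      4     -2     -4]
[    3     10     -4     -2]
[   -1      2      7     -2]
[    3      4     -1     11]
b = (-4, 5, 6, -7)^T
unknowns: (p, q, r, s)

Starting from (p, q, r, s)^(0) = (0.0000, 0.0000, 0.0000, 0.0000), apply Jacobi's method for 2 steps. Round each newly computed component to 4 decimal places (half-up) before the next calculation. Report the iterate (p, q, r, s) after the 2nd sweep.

(-0.4880, 0.8013, 0.4916, -0.6623)

Iteration 1:
  p = (-4 - (4)·0.0000 - (-2)·0.0000 - (-4)·0.0000) / (14) = -0.2857
  q = (5 - (3)·0.0000 - (-4)·0.0000 - (-2)·0.0000) / (10) = 0.5000
  r = (6 - (-1)·0.0000 - (2)·0.0000 - (-2)·0.0000) / (7) = 0.8571
  s = (-7 - (3)·0.0000 - (4)·0.0000 - (-1)·0.0000) / (11) = -0.6364
Iteration 2:
  p = (-4 - (4)·0.5000 - (-2)·0.8571 - (-4)·-0.6364) / (14) = -0.4880
  q = (5 - (3)·-0.2857 - (-4)·0.8571 - (-2)·-0.6364) / (10) = 0.8013
  r = (6 - (-1)·-0.2857 - (2)·0.5000 - (-2)·-0.6364) / (7) = 0.4916
  s = (-7 - (3)·-0.2857 - (4)·0.5000 - (-1)·0.8571) / (11) = -0.6623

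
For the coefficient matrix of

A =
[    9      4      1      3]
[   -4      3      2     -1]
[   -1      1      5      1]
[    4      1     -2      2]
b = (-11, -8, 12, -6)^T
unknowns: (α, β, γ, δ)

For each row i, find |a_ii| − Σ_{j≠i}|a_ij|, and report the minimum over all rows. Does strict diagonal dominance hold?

-5

row 1: |9| − (4+1+3) = 1
row 2: |3| − (4+2+1) = -4
row 3: |5| − (1+1+1) = 2
row 4: |2| − (4+1+2) = -5
minimum over rows = -5 → not strictly diagonally dominant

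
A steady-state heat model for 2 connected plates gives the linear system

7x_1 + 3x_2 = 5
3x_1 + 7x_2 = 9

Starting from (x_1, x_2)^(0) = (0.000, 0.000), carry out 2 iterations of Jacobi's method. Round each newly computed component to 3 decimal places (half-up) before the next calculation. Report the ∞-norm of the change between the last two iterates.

Iteration 1:
  x_1 = (5 - (3)·0.000) / (7) = 0.714
  x_2 = (9 - (3)·0.000) / (7) = 1.286
Iteration 2:
  x_1 = (5 - (3)·1.286) / (7) = 0.163
  x_2 = (9 - (3)·0.714) / (7) = 0.980
Change: (-0.551, -0.306) → max |·| = 0.551

0.551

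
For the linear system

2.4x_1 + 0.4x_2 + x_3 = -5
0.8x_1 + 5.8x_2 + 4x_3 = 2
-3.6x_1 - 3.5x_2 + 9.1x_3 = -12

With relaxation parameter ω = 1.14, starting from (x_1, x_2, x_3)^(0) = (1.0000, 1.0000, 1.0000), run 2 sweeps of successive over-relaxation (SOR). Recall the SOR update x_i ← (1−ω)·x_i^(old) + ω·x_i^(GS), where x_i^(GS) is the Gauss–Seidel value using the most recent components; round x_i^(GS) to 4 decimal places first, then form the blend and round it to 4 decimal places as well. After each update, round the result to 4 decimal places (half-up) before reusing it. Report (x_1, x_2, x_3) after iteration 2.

(-0.4548, 2.9001, -0.0040)

Iteration 1:
  x_1: GS value = (-5 - (0.4)·1.0000 - (1)·1.0000) / (2.4) = -2.6667;  x_1 ← (1−ω)·1.0000 + ω·-2.6667 = -3.1800
  x_2: GS value = (2 - (0.8)·-3.1800 - (4)·1.0000) / (5.8) = 0.0938;  x_2 ← (1−ω)·1.0000 + ω·0.0938 = -0.0331
  x_3: GS value = (-12 - (-3.6)·-3.1800 - (-3.5)·-0.0331) / (9.1) = -2.5894;  x_3 ← (1−ω)·1.0000 + ω·-2.5894 = -3.0919
Iteration 2:
  x_1: GS value = (-5 - (0.4)·-0.0331 - (1)·-3.0919) / (2.4) = -0.7895;  x_1 ← (1−ω)·-3.1800 + ω·-0.7895 = -0.4548
  x_2: GS value = (2 - (0.8)·-0.4548 - (4)·-3.0919) / (5.8) = 2.5399;  x_2 ← (1−ω)·-0.0331 + ω·2.5399 = 2.9001
  x_3: GS value = (-12 - (-3.6)·-0.4548 - (-3.5)·2.9001) / (9.1) = -0.3832;  x_3 ← (1−ω)·-3.0919 + ω·-0.3832 = -0.0040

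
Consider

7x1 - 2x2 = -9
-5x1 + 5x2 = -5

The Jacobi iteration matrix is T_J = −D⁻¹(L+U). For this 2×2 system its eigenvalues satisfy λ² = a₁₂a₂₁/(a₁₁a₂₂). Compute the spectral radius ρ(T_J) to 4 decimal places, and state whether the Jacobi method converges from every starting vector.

0.5345

a₁₂a₂₁/(a₁₁a₂₂) = (-2)·(-5) / ((7)·(5)) = 0.285714
ρ = √|0.285714| = √0.285714 = 0.5345
ρ < 1, so Jacobi converges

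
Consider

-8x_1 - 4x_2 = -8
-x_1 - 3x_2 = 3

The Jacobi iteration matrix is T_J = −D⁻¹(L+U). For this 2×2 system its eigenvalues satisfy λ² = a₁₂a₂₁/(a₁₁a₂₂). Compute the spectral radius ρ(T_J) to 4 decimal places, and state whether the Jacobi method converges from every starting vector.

a₁₂a₂₁/(a₁₁a₂₂) = (-4)·(-1) / ((-8)·(-3)) = 0.166667
ρ = √|0.166667| = √0.166667 = 0.4082
ρ < 1, so Jacobi converges

0.4082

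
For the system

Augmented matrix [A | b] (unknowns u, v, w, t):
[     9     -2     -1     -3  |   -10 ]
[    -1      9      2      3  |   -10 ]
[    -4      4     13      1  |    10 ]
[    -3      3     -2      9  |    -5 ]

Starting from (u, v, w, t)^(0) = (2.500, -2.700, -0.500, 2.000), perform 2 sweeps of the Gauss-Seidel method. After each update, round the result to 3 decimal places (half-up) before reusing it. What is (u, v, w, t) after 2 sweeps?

Iteration 1:
  u = (-10 - (-2)·-2.700 - (-1)·-0.500 - (-3)·2.000) / (9) = -1.100
  v = (-10 - (-1)·-1.100 - (2)·-0.500 - (3)·2.000) / (9) = -1.789
  w = (10 - (-4)·-1.100 - (4)·-1.789 - (1)·2.000) / (13) = 0.827
  t = (-5 - (-3)·-1.100 - (3)·-1.789 - (-2)·0.827) / (9) = -0.142
Iteration 2:
  u = (-10 - (-2)·-1.789 - (-1)·0.827 - (-3)·-0.142) / (9) = -1.464
  v = (-10 - (-1)·-1.464 - (2)·0.827 - (3)·-0.142) / (9) = -1.410
  w = (10 - (-4)·-1.464 - (4)·-1.410 - (1)·-0.142) / (13) = 0.764
  t = (-5 - (-3)·-1.464 - (3)·-1.410 - (-2)·0.764) / (9) = -0.404

(-1.464, -1.410, 0.764, -0.404)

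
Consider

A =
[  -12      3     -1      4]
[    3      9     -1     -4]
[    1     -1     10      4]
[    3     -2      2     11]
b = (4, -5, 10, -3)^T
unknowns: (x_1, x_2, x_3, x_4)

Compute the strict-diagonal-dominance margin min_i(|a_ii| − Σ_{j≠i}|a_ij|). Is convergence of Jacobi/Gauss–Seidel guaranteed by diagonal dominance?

row 1: |-12| − (3+1+4) = 4
row 2: |9| − (3+1+4) = 1
row 3: |10| − (1+1+4) = 4
row 4: |11| − (3+2+2) = 4
minimum over rows = 1 → strictly diagonally dominant (convergence guaranteed)

1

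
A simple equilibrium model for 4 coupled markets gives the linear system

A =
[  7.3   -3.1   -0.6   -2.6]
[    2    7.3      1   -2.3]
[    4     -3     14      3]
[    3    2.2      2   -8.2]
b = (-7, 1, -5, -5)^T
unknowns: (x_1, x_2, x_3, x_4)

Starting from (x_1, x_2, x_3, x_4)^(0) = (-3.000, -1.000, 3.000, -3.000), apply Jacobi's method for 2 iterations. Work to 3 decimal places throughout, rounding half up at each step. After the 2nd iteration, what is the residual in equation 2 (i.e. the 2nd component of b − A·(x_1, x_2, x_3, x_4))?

Iteration 1:
  x_1 = (-7 - (-3.1)·-1.000 - (-0.6)·3.000 - (-2.6)·-3.000) / (7.3) = -2.205
  x_2 = (1 - (2)·-3.000 - (1)·3.000 - (-2.3)·-3.000) / (7.3) = -0.397
  x_3 = (-5 - (4)·-3.000 - (-3)·-1.000 - (3)·-3.000) / (14) = 0.929
  x_4 = (-5 - (3)·-3.000 - (2.2)·-1.000 - (2)·3.000) / (-8.2) = -0.024
Iteration 2:
  x_1 = (-7 - (-3.1)·-0.397 - (-0.6)·0.929 - (-2.6)·-0.024) / (7.3) = -1.060
  x_2 = (1 - (2)·-2.205 - (1)·0.929 - (-2.3)·-0.024) / (7.3) = 0.606
  x_3 = (-5 - (4)·-2.205 - (-3)·-0.397 - (3)·-0.024) / (14) = 0.193
  x_4 = (-5 - (3)·-2.205 - (2.2)·-0.397 - (2)·0.929) / (-8.2) = -0.077
Residual b − A·x = (2.532, -1.674, -1.413, -4.171)

-1.674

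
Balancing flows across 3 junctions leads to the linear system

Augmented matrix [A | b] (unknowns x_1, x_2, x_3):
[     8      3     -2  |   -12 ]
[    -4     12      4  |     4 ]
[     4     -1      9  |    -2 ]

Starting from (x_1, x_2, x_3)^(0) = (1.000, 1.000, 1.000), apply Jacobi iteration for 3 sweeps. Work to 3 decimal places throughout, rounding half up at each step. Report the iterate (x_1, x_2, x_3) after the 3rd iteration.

Iteration 1:
  x_1 = (-12 - (3)·1.000 - (-2)·1.000) / (8) = -1.625
  x_2 = (4 - (-4)·1.000 - (4)·1.000) / (12) = 0.333
  x_3 = (-2 - (4)·1.000 - (-1)·1.000) / (9) = -0.556
Iteration 2:
  x_1 = (-12 - (3)·0.333 - (-2)·-0.556) / (8) = -1.764
  x_2 = (4 - (-4)·-1.625 - (4)·-0.556) / (12) = -0.023
  x_3 = (-2 - (4)·-1.625 - (-1)·0.333) / (9) = 0.537
Iteration 3:
  x_1 = (-12 - (3)·-0.023 - (-2)·0.537) / (8) = -1.357
  x_2 = (4 - (-4)·-1.764 - (4)·0.537) / (12) = -0.434
  x_3 = (-2 - (4)·-1.764 - (-1)·-0.023) / (9) = 0.559

(-1.357, -0.434, 0.559)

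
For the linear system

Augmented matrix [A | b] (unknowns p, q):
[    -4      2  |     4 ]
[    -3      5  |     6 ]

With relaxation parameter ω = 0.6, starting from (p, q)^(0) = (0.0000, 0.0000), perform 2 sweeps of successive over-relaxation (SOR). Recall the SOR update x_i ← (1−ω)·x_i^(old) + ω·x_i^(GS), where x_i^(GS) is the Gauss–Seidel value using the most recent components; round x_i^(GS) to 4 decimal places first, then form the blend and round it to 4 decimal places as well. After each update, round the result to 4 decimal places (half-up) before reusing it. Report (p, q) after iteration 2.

(-0.6888, 0.6736)

Iteration 1:
  p: GS value = (4 - (2)·0.0000) / (-4) = -1.0000;  p ← (1−ω)·0.0000 + ω·-1.0000 = -0.6000
  q: GS value = (6 - (-3)·-0.6000) / (5) = 0.8400;  q ← (1−ω)·0.0000 + ω·0.8400 = 0.5040
Iteration 2:
  p: GS value = (4 - (2)·0.5040) / (-4) = -0.7480;  p ← (1−ω)·-0.6000 + ω·-0.7480 = -0.6888
  q: GS value = (6 - (-3)·-0.6888) / (5) = 0.7867;  q ← (1−ω)·0.5040 + ω·0.7867 = 0.6736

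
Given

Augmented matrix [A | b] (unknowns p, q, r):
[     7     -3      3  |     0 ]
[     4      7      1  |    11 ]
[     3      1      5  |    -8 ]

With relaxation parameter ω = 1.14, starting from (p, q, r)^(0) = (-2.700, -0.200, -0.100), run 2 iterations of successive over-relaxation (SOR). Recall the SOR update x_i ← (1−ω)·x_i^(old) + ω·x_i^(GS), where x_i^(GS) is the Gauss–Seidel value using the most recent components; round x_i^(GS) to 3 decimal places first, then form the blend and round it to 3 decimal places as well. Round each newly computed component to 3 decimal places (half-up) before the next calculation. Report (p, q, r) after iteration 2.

(1.922, 0.704, -2.962)

Iteration 1:
  p: GS value = (0 - (-3)·-0.200 - (3)·-0.100) / (7) = -0.043;  p ← (1−ω)·-2.700 + ω·-0.043 = 0.329
  q: GS value = (11 - (4)·0.329 - (1)·-0.100) / (7) = 1.398;  q ← (1−ω)·-0.200 + ω·1.398 = 1.622
  r: GS value = (-8 - (3)·0.329 - (1)·1.622) / (5) = -2.122;  r ← (1−ω)·-0.100 + ω·-2.122 = -2.405
Iteration 2:
  p: GS value = (0 - (-3)·1.622 - (3)·-2.405) / (7) = 1.726;  p ← (1−ω)·0.329 + ω·1.726 = 1.922
  q: GS value = (11 - (4)·1.922 - (1)·-2.405) / (7) = 0.817;  q ← (1−ω)·1.622 + ω·0.817 = 0.704
  r: GS value = (-8 - (3)·1.922 - (1)·0.704) / (5) = -2.894;  r ← (1−ω)·-2.405 + ω·-2.894 = -2.962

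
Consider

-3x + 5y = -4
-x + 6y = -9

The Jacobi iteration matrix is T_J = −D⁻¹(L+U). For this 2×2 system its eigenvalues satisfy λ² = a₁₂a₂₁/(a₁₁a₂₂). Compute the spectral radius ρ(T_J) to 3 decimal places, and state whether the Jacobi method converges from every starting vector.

0.527

a₁₂a₂₁/(a₁₁a₂₂) = (5)·(-1) / ((-3)·(6)) = 0.277778
ρ = √|0.277778| = √0.277778 = 0.527
ρ < 1, so Jacobi converges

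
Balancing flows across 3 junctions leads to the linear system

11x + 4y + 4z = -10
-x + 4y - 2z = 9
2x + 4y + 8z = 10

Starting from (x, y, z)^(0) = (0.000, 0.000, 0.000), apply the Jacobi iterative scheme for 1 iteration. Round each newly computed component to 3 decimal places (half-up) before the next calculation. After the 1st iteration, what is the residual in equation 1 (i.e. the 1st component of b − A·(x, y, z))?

Iteration 1:
  x = (-10 - (4)·0.000 - (4)·0.000) / (11) = -0.909
  y = (9 - (-1)·0.000 - (-2)·0.000) / (4) = 2.250
  z = (10 - (2)·0.000 - (4)·0.000) / (8) = 1.250
Residual b − A·x = (-14.001, 1.591, -7.182)

-14.001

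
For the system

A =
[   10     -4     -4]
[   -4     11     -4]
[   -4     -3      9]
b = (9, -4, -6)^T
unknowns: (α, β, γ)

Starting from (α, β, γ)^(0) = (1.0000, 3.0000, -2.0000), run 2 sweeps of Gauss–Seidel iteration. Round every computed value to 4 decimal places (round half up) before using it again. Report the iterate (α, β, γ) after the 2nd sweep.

(0.5347, -0.2765, -0.5212)

Iteration 1:
  α = (9 - (-4)·3.0000 - (-4)·-2.0000) / (10) = 1.3000
  β = (-4 - (-4)·1.3000 - (-4)·-2.0000) / (11) = -0.6182
  γ = (-6 - (-4)·1.3000 - (-3)·-0.6182) / (9) = -0.2950
Iteration 2:
  α = (9 - (-4)·-0.6182 - (-4)·-0.2950) / (10) = 0.5347
  β = (-4 - (-4)·0.5347 - (-4)·-0.2950) / (11) = -0.2765
  γ = (-6 - (-4)·0.5347 - (-3)·-0.2765) / (9) = -0.5212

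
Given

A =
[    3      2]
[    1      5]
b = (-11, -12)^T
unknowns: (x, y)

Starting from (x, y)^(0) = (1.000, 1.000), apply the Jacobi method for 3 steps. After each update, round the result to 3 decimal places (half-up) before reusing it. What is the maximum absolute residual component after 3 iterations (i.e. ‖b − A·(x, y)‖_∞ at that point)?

0.961

Iteration 1:
  x = (-11 - (2)·1.000) / (3) = -4.333
  y = (-12 - (1)·1.000) / (5) = -2.600
Iteration 2:
  x = (-11 - (2)·-2.600) / (3) = -1.933
  y = (-12 - (1)·-4.333) / (5) = -1.533
Iteration 3:
  x = (-11 - (2)·-1.533) / (3) = -2.645
  y = (-12 - (1)·-1.933) / (5) = -2.013
Residual b − A·x = (0.961, 0.710); ∞-norm = 0.961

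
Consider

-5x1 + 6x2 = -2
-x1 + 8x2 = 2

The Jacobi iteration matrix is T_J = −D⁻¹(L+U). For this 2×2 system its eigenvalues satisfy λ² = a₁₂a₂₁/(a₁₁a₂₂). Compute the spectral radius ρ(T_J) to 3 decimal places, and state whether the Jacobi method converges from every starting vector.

0.387

a₁₂a₂₁/(a₁₁a₂₂) = (6)·(-1) / ((-5)·(8)) = 0.150000
ρ = √|0.150000| = √0.150000 = 0.387
ρ < 1, so Jacobi converges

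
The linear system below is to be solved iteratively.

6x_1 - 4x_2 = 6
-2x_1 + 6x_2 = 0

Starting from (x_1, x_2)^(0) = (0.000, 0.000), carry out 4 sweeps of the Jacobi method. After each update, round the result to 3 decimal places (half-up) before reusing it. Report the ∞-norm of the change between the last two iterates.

0.074

Iteration 1:
  x_1 = (6 - (-4)·0.000) / (6) = 1.000
  x_2 = (0 - (-2)·0.000) / (6) = 0.000
Iteration 2:
  x_1 = (6 - (-4)·0.000) / (6) = 1.000
  x_2 = (0 - (-2)·1.000) / (6) = 0.333
Iteration 3:
  x_1 = (6 - (-4)·0.333) / (6) = 1.222
  x_2 = (0 - (-2)·1.000) / (6) = 0.333
Iteration 4:
  x_1 = (6 - (-4)·0.333) / (6) = 1.222
  x_2 = (0 - (-2)·1.222) / (6) = 0.407
Change: (0.000, 0.074) → max |·| = 0.074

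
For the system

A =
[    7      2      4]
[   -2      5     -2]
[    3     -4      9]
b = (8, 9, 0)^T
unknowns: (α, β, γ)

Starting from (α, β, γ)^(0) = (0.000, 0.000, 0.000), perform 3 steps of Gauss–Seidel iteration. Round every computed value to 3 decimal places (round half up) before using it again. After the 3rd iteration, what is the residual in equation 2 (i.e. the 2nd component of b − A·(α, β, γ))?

Iteration 1:
  α = (8 - (2)·0.000 - (4)·0.000) / (7) = 1.143
  β = (9 - (-2)·1.143 - (-2)·0.000) / (5) = 2.257
  γ = (0 - (3)·1.143 - (-4)·2.257) / (9) = 0.622
Iteration 2:
  α = (8 - (2)·2.257 - (4)·0.622) / (7) = 0.143
  β = (9 - (-2)·0.143 - (-2)·0.622) / (5) = 2.106
  γ = (0 - (3)·0.143 - (-4)·2.106) / (9) = 0.888
Iteration 3:
  α = (8 - (2)·2.106 - (4)·0.888) / (7) = 0.034
  β = (9 - (-2)·0.034 - (-2)·0.888) / (5) = 2.169
  γ = (0 - (3)·0.034 - (-4)·2.169) / (9) = 0.953
Residual b − A·x = (-0.388, 0.129, -0.003)

0.129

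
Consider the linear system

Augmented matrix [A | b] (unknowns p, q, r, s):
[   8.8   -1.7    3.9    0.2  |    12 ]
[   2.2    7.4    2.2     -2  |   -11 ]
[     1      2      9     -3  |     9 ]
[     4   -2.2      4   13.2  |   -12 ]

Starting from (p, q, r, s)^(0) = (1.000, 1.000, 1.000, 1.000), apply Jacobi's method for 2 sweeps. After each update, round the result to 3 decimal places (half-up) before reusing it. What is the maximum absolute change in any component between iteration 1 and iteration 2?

Iteration 1:
  p = (12 - (-1.7)·1.000 - (3.9)·1.000 - (0.2)·1.000) / (8.8) = 1.091
  q = (-11 - (2.2)·1.000 - (2.2)·1.000 - (-2)·1.000) / (7.4) = -1.811
  r = (9 - (1)·1.000 - (2)·1.000 - (-3)·1.000) / (9) = 1.000
  s = (-12 - (4)·1.000 - (-2.2)·1.000 - (4)·1.000) / (13.2) = -1.348
Iteration 2:
  p = (12 - (-1.7)·-1.811 - (3.9)·1.000 - (0.2)·-1.348) / (8.8) = 0.601
  q = (-11 - (2.2)·1.091 - (2.2)·1.000 - (-2)·-1.348) / (7.4) = -2.472
  r = (9 - (1)·1.091 - (2)·-1.811 - (-3)·-1.348) / (9) = 0.832
  s = (-12 - (4)·1.091 - (-2.2)·-1.811 - (4)·1.000) / (13.2) = -1.845
Change: (-0.490, -0.661, -0.168, -0.497) → max |·| = 0.661

0.661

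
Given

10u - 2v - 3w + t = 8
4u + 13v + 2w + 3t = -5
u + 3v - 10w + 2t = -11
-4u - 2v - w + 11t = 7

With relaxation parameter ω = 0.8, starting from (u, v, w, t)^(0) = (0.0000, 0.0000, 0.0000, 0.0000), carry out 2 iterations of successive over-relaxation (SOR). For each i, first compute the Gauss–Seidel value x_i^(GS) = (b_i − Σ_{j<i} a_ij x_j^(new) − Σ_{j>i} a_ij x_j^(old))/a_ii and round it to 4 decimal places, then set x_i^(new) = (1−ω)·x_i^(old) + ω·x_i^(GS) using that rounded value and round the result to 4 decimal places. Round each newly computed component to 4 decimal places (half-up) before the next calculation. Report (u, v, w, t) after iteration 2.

(0.8353, -0.8341, 1.0205, 0.8424)

Iteration 1:
  u: GS value = (8 - (-2)·0.0000 - (-3)·0.0000 - (1)·0.0000) / (10) = 0.8000;  u ← (1−ω)·0.0000 + ω·0.8000 = 0.6400
  v: GS value = (-5 - (4)·0.6400 - (2)·0.0000 - (3)·0.0000) / (13) = -0.5815;  v ← (1−ω)·0.0000 + ω·-0.5815 = -0.4652
  w: GS value = (-11 - (1)·0.6400 - (3)·-0.4652 - (2)·0.0000) / (-10) = 1.0244;  w ← (1−ω)·0.0000 + ω·1.0244 = 0.8195
  t: GS value = (7 - (-4)·0.6400 - (-2)·-0.4652 - (-1)·0.8195) / (11) = 0.8590;  t ← (1−ω)·0.0000 + ω·0.8590 = 0.6872
Iteration 2:
  u: GS value = (8 - (-2)·-0.4652 - (-3)·0.8195 - (1)·0.6872) / (10) = 0.8841;  u ← (1−ω)·0.6400 + ω·0.8841 = 0.8353
  v: GS value = (-5 - (4)·0.8353 - (2)·0.8195 - (3)·0.6872) / (13) = -0.9263;  v ← (1−ω)·-0.4652 + ω·-0.9263 = -0.8341
  w: GS value = (-11 - (1)·0.8353 - (3)·-0.8341 - (2)·0.6872) / (-10) = 1.0707;  w ← (1−ω)·0.8195 + ω·1.0707 = 1.0205
  t: GS value = (7 - (-4)·0.8353 - (-2)·-0.8341 - (-1)·1.0205) / (11) = 0.8812;  t ← (1−ω)·0.6872 + ω·0.8812 = 0.8424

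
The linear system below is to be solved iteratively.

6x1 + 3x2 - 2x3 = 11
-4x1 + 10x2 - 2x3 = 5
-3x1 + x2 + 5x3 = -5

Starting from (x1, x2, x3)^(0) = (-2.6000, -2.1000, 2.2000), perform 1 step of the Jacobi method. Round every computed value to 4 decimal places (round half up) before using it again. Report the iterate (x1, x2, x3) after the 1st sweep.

(3.6167, -0.1000, -2.1400)

Iteration 1:
  x1 = (11 - (3)·-2.1000 - (-2)·2.2000) / (6) = 3.6167
  x2 = (5 - (-4)·-2.6000 - (-2)·2.2000) / (10) = -0.1000
  x3 = (-5 - (-3)·-2.6000 - (1)·-2.1000) / (5) = -2.1400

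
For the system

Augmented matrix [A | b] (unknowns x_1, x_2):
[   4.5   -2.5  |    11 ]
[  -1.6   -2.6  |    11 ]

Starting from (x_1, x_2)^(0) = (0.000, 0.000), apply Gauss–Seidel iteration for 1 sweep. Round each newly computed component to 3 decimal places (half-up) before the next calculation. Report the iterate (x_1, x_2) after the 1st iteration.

(2.444, -5.735)

Iteration 1:
  x_1 = (11 - (-2.5)·0.000) / (4.5) = 2.444
  x_2 = (11 - (-1.6)·2.444) / (-2.6) = -5.735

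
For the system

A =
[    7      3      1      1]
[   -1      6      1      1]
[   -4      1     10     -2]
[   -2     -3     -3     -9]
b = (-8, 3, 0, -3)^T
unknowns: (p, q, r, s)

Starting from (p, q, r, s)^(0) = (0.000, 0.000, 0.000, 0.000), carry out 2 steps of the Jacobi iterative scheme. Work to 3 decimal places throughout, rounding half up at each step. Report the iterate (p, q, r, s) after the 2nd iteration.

(-1.405, 0.254, -0.441, 0.421)

Iteration 1:
  p = (-8 - (3)·0.000 - (1)·0.000 - (1)·0.000) / (7) = -1.143
  q = (3 - (-1)·0.000 - (1)·0.000 - (1)·0.000) / (6) = 0.500
  r = (0 - (-4)·0.000 - (1)·0.000 - (-2)·0.000) / (10) = 0.000
  s = (-3 - (-2)·0.000 - (-3)·0.000 - (-3)·0.000) / (-9) = 0.333
Iteration 2:
  p = (-8 - (3)·0.500 - (1)·0.000 - (1)·0.333) / (7) = -1.405
  q = (3 - (-1)·-1.143 - (1)·0.000 - (1)·0.333) / (6) = 0.254
  r = (0 - (-4)·-1.143 - (1)·0.500 - (-2)·0.333) / (10) = -0.441
  s = (-3 - (-2)·-1.143 - (-3)·0.500 - (-3)·0.000) / (-9) = 0.421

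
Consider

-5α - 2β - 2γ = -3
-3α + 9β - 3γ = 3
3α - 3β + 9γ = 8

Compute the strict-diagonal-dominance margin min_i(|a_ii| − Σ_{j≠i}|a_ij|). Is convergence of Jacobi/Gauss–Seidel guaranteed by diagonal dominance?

1

row 1: |-5| − (2+2) = 1
row 2: |9| − (3+3) = 3
row 3: |9| − (3+3) = 3
minimum over rows = 1 → strictly diagonally dominant (convergence guaranteed)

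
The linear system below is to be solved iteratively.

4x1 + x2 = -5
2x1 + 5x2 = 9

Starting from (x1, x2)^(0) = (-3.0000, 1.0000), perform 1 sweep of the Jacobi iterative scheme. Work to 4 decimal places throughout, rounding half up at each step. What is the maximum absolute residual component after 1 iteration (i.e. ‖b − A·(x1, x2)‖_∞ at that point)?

3.0000

Iteration 1:
  x1 = (-5 - (1)·1.0000) / (4) = -1.5000
  x2 = (9 - (2)·-3.0000) / (5) = 3.0000
Residual b − A·x = (-2.0000, -3.0000); ∞-norm = 3.0000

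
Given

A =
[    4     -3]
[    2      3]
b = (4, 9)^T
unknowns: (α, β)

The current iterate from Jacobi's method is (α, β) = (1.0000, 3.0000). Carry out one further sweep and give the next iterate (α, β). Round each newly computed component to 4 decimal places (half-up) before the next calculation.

(3.2500, 2.3333)

One sweep:
  α = (4 - (-3)·3.0000) / (4) = 3.2500
  β = (9 - (2)·1.0000) / (3) = 2.3333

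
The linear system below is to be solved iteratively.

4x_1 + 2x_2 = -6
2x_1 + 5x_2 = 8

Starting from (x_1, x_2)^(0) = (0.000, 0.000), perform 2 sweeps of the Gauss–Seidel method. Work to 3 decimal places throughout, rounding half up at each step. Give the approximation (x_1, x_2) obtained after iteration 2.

Iteration 1:
  x_1 = (-6 - (2)·0.000) / (4) = -1.500
  x_2 = (8 - (2)·-1.500) / (5) = 2.200
Iteration 2:
  x_1 = (-6 - (2)·2.200) / (4) = -2.600
  x_2 = (8 - (2)·-2.600) / (5) = 2.640

(-2.600, 2.640)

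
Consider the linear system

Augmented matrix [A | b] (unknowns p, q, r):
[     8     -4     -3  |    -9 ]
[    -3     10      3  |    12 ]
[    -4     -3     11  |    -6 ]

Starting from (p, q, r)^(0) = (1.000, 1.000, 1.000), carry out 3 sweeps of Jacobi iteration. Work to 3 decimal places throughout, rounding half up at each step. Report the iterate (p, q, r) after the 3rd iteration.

Iteration 1:
  p = (-9 - (-4)·1.000 - (-3)·1.000) / (8) = -0.250
  q = (12 - (-3)·1.000 - (3)·1.000) / (10) = 1.200
  r = (-6 - (-4)·1.000 - (-3)·1.000) / (11) = 0.091
Iteration 2:
  p = (-9 - (-4)·1.200 - (-3)·0.091) / (8) = -0.491
  q = (12 - (-3)·-0.250 - (3)·0.091) / (10) = 1.098
  r = (-6 - (-4)·-0.250 - (-3)·1.200) / (11) = -0.309
Iteration 3:
  p = (-9 - (-4)·1.098 - (-3)·-0.309) / (8) = -0.692
  q = (12 - (-3)·-0.491 - (3)·-0.309) / (10) = 1.145
  r = (-6 - (-4)·-0.491 - (-3)·1.098) / (11) = -0.425

(-0.692, 1.145, -0.425)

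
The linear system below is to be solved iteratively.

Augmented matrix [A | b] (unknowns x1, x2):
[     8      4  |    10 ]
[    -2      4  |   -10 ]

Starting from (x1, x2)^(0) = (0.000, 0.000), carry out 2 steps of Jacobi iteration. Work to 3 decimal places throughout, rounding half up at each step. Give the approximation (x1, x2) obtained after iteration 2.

Iteration 1:
  x1 = (10 - (4)·0.000) / (8) = 1.250
  x2 = (-10 - (-2)·0.000) / (4) = -2.500
Iteration 2:
  x1 = (10 - (4)·-2.500) / (8) = 2.500
  x2 = (-10 - (-2)·1.250) / (4) = -1.875

(2.500, -1.875)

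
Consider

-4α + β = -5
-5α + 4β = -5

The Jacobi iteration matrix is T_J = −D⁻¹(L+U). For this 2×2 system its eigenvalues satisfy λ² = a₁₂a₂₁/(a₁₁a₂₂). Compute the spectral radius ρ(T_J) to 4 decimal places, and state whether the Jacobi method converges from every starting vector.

0.5590

a₁₂a₂₁/(a₁₁a₂₂) = (1)·(-5) / ((-4)·(4)) = 0.312500
ρ = √|0.312500| = √0.312500 = 0.5590
ρ < 1, so Jacobi converges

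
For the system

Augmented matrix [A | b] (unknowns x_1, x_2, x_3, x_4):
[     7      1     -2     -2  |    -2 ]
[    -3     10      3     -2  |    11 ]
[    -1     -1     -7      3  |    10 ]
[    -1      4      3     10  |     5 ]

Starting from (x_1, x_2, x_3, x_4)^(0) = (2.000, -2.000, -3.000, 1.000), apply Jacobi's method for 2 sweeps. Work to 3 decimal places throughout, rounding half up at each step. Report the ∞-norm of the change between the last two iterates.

2.777

Iteration 1:
  x_1 = (-2 - (1)·-2.000 - (-2)·-3.000 - (-2)·1.000) / (7) = -0.571
  x_2 = (11 - (-3)·2.000 - (3)·-3.000 - (-2)·1.000) / (10) = 2.800
  x_3 = (10 - (-1)·2.000 - (-1)·-2.000 - (3)·1.000) / (-7) = -1.000
  x_4 = (5 - (-1)·2.000 - (4)·-2.000 - (3)·-3.000) / (10) = 2.400
Iteration 2:
  x_1 = (-2 - (1)·2.800 - (-2)·-1.000 - (-2)·2.400) / (7) = -0.286
  x_2 = (11 - (-3)·-0.571 - (3)·-1.000 - (-2)·2.400) / (10) = 1.709
  x_3 = (10 - (-1)·-0.571 - (-1)·2.800 - (3)·2.400) / (-7) = -0.718
  x_4 = (5 - (-1)·-0.571 - (4)·2.800 - (3)·-1.000) / (10) = -0.377
Change: (0.285, -1.091, 0.282, -2.777) → max |·| = 2.777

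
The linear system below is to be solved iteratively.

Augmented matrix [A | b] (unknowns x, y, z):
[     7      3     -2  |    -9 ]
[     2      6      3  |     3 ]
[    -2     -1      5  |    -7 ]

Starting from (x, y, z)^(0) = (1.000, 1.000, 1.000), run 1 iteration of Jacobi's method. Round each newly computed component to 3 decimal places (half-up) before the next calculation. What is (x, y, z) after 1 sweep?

(-1.429, -0.333, -0.800)

Iteration 1:
  x = (-9 - (3)·1.000 - (-2)·1.000) / (7) = -1.429
  y = (3 - (2)·1.000 - (3)·1.000) / (6) = -0.333
  z = (-7 - (-2)·1.000 - (-1)·1.000) / (5) = -0.800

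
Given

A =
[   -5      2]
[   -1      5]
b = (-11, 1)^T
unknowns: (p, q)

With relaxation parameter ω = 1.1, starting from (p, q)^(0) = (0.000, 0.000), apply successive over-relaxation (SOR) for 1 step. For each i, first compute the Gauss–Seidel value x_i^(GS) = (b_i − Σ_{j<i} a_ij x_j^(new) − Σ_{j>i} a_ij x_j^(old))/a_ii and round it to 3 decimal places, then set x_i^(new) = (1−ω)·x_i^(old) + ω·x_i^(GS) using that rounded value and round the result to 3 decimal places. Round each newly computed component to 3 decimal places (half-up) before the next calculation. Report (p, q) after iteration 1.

(2.420, 0.752)

Iteration 1:
  p: GS value = (-11 - (2)·0.000) / (-5) = 2.200;  p ← (1−ω)·0.000 + ω·2.200 = 2.420
  q: GS value = (1 - (-1)·2.420) / (5) = 0.684;  q ← (1−ω)·0.000 + ω·0.684 = 0.752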